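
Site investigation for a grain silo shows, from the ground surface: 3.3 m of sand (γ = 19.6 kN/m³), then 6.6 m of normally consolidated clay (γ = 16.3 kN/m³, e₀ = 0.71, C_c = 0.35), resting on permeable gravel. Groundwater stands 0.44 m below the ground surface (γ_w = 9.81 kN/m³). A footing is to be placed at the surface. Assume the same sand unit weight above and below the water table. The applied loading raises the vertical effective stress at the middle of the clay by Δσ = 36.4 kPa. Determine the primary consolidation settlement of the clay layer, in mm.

S_c ≈ 286 mm

Mid-depth of clay below the ground surface: z = 3.3 + 6.6/2 = 6.6 m.
Total vertical stress at mid-clay: σ_v = 19.6×3.3 + 16.3×3.3 = 118.47 kPa.
Pore pressure: u = 9.81×(6.6 − 0.44) = 60.43 kPa.
Initial effective stress: σ'_0 = σ_v − u = 118.47 − 60.43 = 58.04 kPa.
Final effective stress: σ'_f = σ'_0 + Δσ = 58.04 + 36.4 = 94.44 kPa.
Normally consolidated clay, so the full stress increment lies on the virgin compression line:
S_c = C_c·H/(1+e₀)·log₁₀(σ'_f/σ'_0) = 0.35×6.6/(1+0.71)×log₁₀(94.44/58.04)
    = 1.3509 × 0.21143 = 0.2856 m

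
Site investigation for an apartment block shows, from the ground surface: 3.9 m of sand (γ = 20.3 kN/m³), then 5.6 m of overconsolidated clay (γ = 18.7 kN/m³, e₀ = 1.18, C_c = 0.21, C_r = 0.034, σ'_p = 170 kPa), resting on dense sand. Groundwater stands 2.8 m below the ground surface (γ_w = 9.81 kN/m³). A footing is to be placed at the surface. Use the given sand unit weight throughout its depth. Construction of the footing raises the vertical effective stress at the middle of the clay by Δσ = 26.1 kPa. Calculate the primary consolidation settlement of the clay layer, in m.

S_c ≈ 0.00936 m

Mid-depth of clay below the ground surface: z = 3.9 + 5.6/2 = 6.7 m.
Total vertical stress at mid-clay: σ_v = 20.3×3.9 + 18.7×2.8 = 131.53 kPa.
Pore pressure: u = 9.81×(6.7 − 2.8) = 38.259 kPa.
Initial effective stress: σ'_0 = σ_v − u = 131.53 − 38.259 = 93.271 kPa.
Final effective stress: σ'_f = 93.271 + 26.1 = 119.37 kPa.
σ'_f = 119.37 ≤ σ'_p = 170 kPa, so the clay remains overconsolidated and only the recompression index applies:
S_c = C_r·H/(1+e₀)·log₁₀(σ'_f/σ'_0) = 0.034×5.6/2.18×log₁₀(119.37/93.271)
    = 0.087339 × 0.10715 = 0.009358 m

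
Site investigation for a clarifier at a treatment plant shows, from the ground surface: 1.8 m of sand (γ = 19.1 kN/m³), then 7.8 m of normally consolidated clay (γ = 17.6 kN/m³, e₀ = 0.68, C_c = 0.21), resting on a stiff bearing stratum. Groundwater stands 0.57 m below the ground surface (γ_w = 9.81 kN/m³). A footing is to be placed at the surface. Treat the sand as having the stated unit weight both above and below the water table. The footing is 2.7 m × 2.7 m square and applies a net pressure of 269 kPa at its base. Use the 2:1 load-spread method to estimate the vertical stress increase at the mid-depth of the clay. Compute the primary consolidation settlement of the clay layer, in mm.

Mid-depth of clay below the ground surface: z = 1.8 + 7.8/2 = 5.7 m.
Total vertical stress at mid-clay: σ_v = 19.1×1.8 + 17.6×3.9 = 103.02 kPa.
Pore pressure: u = 9.81×(5.7 − 0.57) = 50.325 kPa.
Initial effective stress: σ'_0 = σ_v − u = 103.02 − 50.325 = 52.695 kPa.
Stress increase at mid-clay by the 2:1 spreading method:
Δσ = qBL/((B+z)(L+z)) = 269×2.7×2.7/((2.7+5.7)(2.7+5.7)) = 27.792 kPa
Final effective stress: σ'_f = σ'_0 + Δσ = 52.695 + 27.792 = 80.487 kPa.
Normally consolidated clay, so the full stress increment lies on the virgin compression line:
S_c = C_c·H/(1+e₀)·log₁₀(σ'_f/σ'_0) = 0.21×7.8/(1+0.68)×log₁₀(80.487/52.695)
    = 0.975 × 0.18396 = 0.1794 m

S_c ≈ 179 mm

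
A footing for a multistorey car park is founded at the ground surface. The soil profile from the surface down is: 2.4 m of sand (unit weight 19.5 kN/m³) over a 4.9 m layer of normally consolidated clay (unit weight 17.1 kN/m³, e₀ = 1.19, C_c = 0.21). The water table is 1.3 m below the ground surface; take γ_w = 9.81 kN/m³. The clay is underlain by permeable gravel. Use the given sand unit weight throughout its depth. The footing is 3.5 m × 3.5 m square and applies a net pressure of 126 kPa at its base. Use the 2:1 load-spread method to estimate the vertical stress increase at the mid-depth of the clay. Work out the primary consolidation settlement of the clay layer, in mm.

S_c ≈ 70.2 mm

Mid-depth of clay below the ground surface: z = 2.4 + 4.9/2 = 4.85 m.
Total vertical stress at mid-clay: σ_v = 19.5×2.4 + 17.1×2.45 = 88.695 kPa.
Pore pressure: u = 9.81×(4.85 − 1.3) = 34.825 kPa.
Initial effective stress: σ'_0 = σ_v − u = 88.695 − 34.825 = 53.87 kPa.
Stress increase at mid-clay by the 2:1 spreading method:
Δσ = qBL/((B+z)(L+z)) = 126×3.5×3.5/((3.5+4.85)(3.5+4.85)) = 22.138 kPa
Final effective stress: σ'_f = σ'_0 + Δσ = 53.87 + 22.138 = 76.008 kPa.
Normally consolidated clay, so the full stress increment lies on the virgin compression line:
S_c = C_c·H/(1+e₀)·log₁₀(σ'_f/σ'_0) = 0.21×4.9/(1+1.19)×log₁₀(76.008/53.87)
    = 0.46986 × 0.14951 = 0.07025 m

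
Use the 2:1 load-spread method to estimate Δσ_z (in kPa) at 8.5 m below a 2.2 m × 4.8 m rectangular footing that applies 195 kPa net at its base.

By the 2:1 method the load spreads at 1 horizontal : 2 vertical, so at depth z the loaded area has grown by z in each plan dimension:
Δσ = qBL/((B+z)(L+z)) = 195×2.2×4.8/((2.2+8.5)(4.8+8.5)) = 14.47 kPa

Δσ_z ≈ 14.5 kPa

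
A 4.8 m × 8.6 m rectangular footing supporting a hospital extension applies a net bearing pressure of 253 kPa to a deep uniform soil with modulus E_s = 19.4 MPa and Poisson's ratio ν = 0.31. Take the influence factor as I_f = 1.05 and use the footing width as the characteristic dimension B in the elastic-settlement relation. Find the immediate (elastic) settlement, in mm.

S_e ≈ 59.4 mm

Immediate (elastic) settlement: S_e = q·B·(1−ν²)/E_s · I_f.
E_s = 19.4 MPa = 19400 kPa.
S_e = 253 × 4.8 × (1 − 0.31²) / 19400 × 1.05
    = 253 × 4.8 × 0.9039 / 19400 × 1.05
    = 0.05941 m = 59.41 mm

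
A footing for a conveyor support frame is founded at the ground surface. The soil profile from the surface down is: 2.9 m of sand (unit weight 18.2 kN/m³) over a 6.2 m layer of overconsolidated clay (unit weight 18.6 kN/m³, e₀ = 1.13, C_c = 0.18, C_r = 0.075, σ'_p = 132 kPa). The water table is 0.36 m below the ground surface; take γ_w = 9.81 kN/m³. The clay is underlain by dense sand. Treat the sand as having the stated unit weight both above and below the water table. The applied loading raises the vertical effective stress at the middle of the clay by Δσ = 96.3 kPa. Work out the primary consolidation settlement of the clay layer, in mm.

S_c ≈ 114 mm

Mid-depth of clay below the ground surface: z = 2.9 + 6.2/2 = 6 m.
Total vertical stress at mid-clay: σ_v = 18.2×2.9 + 18.6×3.1 = 110.44 kPa.
Pore pressure: u = 9.81×(6 − 0.36) = 55.328 kPa.
Initial effective stress: σ'_0 = σ_v − u = 110.44 − 55.328 = 55.112 kPa.
Final effective stress: σ'_f = 55.112 + 96.3 = 151.41 kPa.
σ'_f = 151.41 > σ'_p = 132 kPa, so the stress path crosses the preconsolidation pressure — recompression up to σ'_p, then virgin compression beyond:
S_c = H/(1+e₀)·[C_r·log₁₀(σ'_p/σ'_0) + C_c·log₁₀(σ'_f/σ'_p)]
    = 6.2/2.13 × [0.075×log₁₀(132/55.112) + 0.18×log₁₀(151.41/132)]
    = 2.9108 × [0.02845 + 0.010725] = 0.114 m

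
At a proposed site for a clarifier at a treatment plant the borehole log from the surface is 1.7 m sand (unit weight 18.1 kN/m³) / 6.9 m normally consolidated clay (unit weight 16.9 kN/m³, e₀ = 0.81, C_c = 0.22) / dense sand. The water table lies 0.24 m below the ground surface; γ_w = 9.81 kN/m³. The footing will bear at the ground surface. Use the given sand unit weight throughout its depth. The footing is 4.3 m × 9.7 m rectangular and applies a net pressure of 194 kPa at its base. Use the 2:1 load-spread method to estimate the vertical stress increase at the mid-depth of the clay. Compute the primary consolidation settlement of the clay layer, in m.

S_c ≈ 0.32 m

Mid-depth of clay below the ground surface: z = 1.7 + 6.9/2 = 5.15 m.
Total vertical stress at mid-clay: σ_v = 18.1×1.7 + 16.9×3.45 = 89.075 kPa.
Pore pressure: u = 9.81×(5.15 − 0.24) = 48.167 kPa.
Initial effective stress: σ'_0 = σ_v − u = 89.075 − 48.167 = 40.908 kPa.
Stress increase at mid-clay by the 2:1 spreading method:
Δσ = qBL/((B+z)(L+z)) = 194×4.3×9.7/((4.3+5.15)(9.7+5.15)) = 57.661 kPa
Final effective stress: σ'_f = σ'_0 + Δσ = 40.908 + 57.661 = 98.569 kPa.
Normally consolidated clay, so the full stress increment lies on the virgin compression line:
S_c = C_c·H/(1+e₀)·log₁₀(σ'_f/σ'_0) = 0.22×6.9/(1+0.81)×log₁₀(98.569/40.908)
    = 0.83867 × 0.38193 = 0.3203 m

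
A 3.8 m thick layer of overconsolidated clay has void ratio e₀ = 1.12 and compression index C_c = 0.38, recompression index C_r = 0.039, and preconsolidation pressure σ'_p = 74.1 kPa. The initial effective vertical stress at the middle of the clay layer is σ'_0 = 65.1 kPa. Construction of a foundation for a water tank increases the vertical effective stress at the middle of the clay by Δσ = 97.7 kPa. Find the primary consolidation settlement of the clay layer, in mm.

S_c ≈ 237 mm

Final effective stress: σ'_f = 65.1 + 97.7 = 162.8 kPa.
σ'_f = 162.8 > σ'_p = 74.1 kPa, so the stress path crosses the preconsolidation pressure — recompression up to σ'_p, then virgin compression beyond:
S_c = H/(1+e₀)·[C_r·log₁₀(σ'_p/σ'_0) + C_c·log₁₀(σ'_f/σ'_p)]
    = 3.8/2.12 × [0.039×log₁₀(74.1/65.1) + 0.38×log₁₀(162.8/74.1)]
    = 1.7925 × [0.0021933 + 0.1299] = 0.2368 m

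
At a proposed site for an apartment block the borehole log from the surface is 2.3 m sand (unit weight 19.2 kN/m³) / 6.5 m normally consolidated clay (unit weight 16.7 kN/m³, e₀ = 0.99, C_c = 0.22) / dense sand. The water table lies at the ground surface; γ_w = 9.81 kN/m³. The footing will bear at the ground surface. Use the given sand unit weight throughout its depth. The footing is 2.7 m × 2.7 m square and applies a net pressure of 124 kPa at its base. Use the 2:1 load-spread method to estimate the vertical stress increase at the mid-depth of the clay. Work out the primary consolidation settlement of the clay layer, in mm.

Mid-depth of clay below the ground surface: z = 2.3 + 6.5/2 = 5.55 m.
Total vertical stress at mid-clay: σ_v = 19.2×2.3 + 16.7×3.25 = 98.435 kPa.
Pore pressure: u = 9.81×(5.55 − 0) = 54.446 kPa.
Initial effective stress: σ'_0 = σ_v − u = 98.435 − 54.446 = 43.989 kPa.
Stress increase at mid-clay by the 2:1 spreading method:
Δσ = qBL/((B+z)(L+z)) = 124×2.7×2.7/((2.7+5.55)(2.7+5.55)) = 13.281 kPa
Final effective stress: σ'_f = σ'_0 + Δσ = 43.989 + 13.281 = 57.27 kPa.
Normally consolidated clay, so the full stress increment lies on the virgin compression line:
S_c = C_c·H/(1+e₀)·log₁₀(σ'_f/σ'_0) = 0.22×6.5/(1+0.99)×log₁₀(57.27/43.989)
    = 0.71859 × 0.11458 = 0.08234 m

S_c ≈ 82.3 mm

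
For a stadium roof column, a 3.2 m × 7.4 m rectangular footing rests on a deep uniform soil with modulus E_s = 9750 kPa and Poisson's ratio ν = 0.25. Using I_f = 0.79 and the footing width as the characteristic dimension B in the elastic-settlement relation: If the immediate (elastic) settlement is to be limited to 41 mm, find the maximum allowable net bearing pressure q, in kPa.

q ≈ 169 kPa

S_e = q·B·(1−ν²)/E_s · I_f  ⇒  q = S_e·E_s / (B·(1−ν²)·I_f).
q = 0.041 × 9750 / (3.2 × 0.9375 × 0.79) = 168.7 kPa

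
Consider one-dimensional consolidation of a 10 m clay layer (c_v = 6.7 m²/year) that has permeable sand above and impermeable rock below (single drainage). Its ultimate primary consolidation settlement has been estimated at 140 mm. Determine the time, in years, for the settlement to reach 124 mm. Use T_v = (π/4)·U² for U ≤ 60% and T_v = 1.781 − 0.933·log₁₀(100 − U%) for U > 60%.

t ≈ 11.8 years

Drainage path length: H_d = H = 10 m (single drainage).
U = S(t)/S_ult = 124/140 = 0.8857.
U > 60%: T_v = 1.781 − 0.933·log₁₀(100 − 88.571) = 0.79389.
t = T_v·H_d²/c_v = 0.79389×10²/6.7 = 11.85 years.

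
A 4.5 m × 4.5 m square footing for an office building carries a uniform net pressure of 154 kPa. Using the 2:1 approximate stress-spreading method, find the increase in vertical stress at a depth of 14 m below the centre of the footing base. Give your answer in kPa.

Δσ_z ≈ 9.11 kPa

By the 2:1 method the load spreads at 1 horizontal : 2 vertical, so at depth z the loaded area has grown by z in each plan dimension:
Δσ = qBL/((B+z)(L+z)) = 154×4.5×4.5/((4.5+14)(4.5+14)) = 9.1118 kPa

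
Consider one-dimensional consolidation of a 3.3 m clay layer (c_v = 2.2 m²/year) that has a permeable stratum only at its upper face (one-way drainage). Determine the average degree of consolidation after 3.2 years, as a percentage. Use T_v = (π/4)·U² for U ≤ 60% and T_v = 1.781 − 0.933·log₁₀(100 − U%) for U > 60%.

Drainage path length: H_d = H = 3.3 m (single drainage).
T_v = c_v·t/H_d² = 2.2×3.2/3.3² = 0.64646.
T_v = 0.64646 corresponds to the U > 60% branch:
U = 1 − 10^((1.781 − T_v)/0.933)/100 = 0.8356

U ≈ 83.6 %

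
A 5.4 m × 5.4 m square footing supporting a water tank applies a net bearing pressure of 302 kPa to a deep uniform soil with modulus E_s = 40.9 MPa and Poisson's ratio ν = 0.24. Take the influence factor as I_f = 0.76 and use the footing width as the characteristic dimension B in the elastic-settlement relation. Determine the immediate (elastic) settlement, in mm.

Immediate (elastic) settlement: S_e = q·B·(1−ν²)/E_s · I_f.
E_s = 40.9 MPa = 40900 kPa.
S_e = 302 × 5.4 × (1 − 0.24²) / 40900 × 0.76
    = 302 × 5.4 × 0.9424 / 40900 × 0.76
    = 0.02856 m = 28.56 mm

S_e ≈ 28.6 mm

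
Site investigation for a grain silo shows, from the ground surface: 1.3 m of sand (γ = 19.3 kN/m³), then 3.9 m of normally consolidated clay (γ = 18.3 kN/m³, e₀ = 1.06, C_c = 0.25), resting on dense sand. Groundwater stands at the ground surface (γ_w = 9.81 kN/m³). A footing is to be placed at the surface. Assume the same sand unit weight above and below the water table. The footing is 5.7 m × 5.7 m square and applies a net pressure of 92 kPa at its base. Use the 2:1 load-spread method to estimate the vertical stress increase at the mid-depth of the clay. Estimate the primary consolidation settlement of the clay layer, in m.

Mid-depth of clay below the ground surface: z = 1.3 + 3.9/2 = 3.25 m.
Total vertical stress at mid-clay: σ_v = 19.3×1.3 + 18.3×1.95 = 60.775 kPa.
Pore pressure: u = 9.81×(3.25 − 0) = 31.883 kPa.
Initial effective stress: σ'_0 = σ_v − u = 60.775 − 31.883 = 28.892 kPa.
Stress increase at mid-clay by the 2:1 spreading method:
Δσ = qBL/((B+z)(L+z)) = 92×5.7×5.7/((5.7+3.25)(5.7+3.25)) = 37.316 kPa
Final effective stress: σ'_f = σ'_0 + Δσ = 28.892 + 37.316 = 66.208 kPa.
Normally consolidated clay, so the full stress increment lies on the virgin compression line:
S_c = C_c·H/(1+e₀)·log₁₀(σ'_f/σ'_0) = 0.25×3.9/(1+1.06)×log₁₀(66.208/28.892)
    = 0.4733 × 0.36013 = 0.1704 m

S_c ≈ 0.17 m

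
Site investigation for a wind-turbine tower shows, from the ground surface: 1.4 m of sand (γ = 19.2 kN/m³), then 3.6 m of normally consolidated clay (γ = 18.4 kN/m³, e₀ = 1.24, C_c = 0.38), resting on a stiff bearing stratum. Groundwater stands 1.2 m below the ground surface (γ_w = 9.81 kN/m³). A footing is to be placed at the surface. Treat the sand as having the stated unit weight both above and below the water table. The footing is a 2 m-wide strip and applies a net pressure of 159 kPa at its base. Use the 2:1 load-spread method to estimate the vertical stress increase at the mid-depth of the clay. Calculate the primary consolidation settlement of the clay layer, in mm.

Mid-depth of clay below the ground surface: z = 1.4 + 3.6/2 = 3.2 m.
Total vertical stress at mid-clay: σ_v = 19.2×1.4 + 18.4×1.8 = 60 kPa.
Pore pressure: u = 9.81×(3.2 − 1.2) = 19.62 kPa.
Initial effective stress: σ'_0 = σ_v − u = 60 − 19.62 = 40.38 kPa.
Stress increase at mid-clay by the 2:1 spreading method:
Δσ = qB/(B+z) = 159×2/(2+3.2) = 61.154 kPa
Final effective stress: σ'_f = σ'_0 + Δσ = 40.38 + 61.154 = 101.53 kPa.
Normally consolidated clay, so the full stress increment lies on the virgin compression line:
S_c = C_c·H/(1+e₀)·log₁₀(σ'_f/σ'_0) = 0.38×3.6/(1+1.24)×log₁₀(101.53/40.38)
    = 0.61071 × 0.40043 = 0.2445 m

S_c ≈ 245 mm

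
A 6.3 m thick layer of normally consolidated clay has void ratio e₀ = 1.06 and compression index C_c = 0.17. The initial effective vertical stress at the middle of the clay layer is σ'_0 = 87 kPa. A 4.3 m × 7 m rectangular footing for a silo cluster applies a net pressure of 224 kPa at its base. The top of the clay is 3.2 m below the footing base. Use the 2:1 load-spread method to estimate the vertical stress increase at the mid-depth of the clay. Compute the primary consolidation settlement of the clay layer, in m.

Mid-depth of clay below the footing base: z = 3.2 + 6.3/2 = 6.35 m.
Stress increase at mid-clay by the 2:1 spreading method:
Δσ = qBL/((B+z)(L+z)) = 224×4.3×7/((4.3+6.35)(7+6.35)) = 47.422 kPa
Final effective stress: σ'_f = σ'_0 + Δσ = 87 + 47.422 = 134.42 kPa.
Normally consolidated clay, so the full stress increment lies on the virgin compression line:
S_c = C_c·H/(1+e₀)·log₁₀(σ'_f/σ'_0) = 0.17×6.3/(1+1.06)×log₁₀(134.42/87)
    = 0.5199 × 0.18894 = 0.09823 m

S_c ≈ 0.0982 m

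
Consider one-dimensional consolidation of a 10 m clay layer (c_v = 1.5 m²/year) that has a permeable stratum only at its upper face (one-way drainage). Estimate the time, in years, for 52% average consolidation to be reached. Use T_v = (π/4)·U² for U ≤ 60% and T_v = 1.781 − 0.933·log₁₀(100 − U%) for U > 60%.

Drainage path length: H_d = H = 10 m (single drainage).
U ≤ 60%: T_v = (π/4)·U² = (π/4)×0.52² = 0.21237.
t = T_v·H_d²/c_v = 0.21237×10²/1.5 = 14.16 years.

t ≈ 14.2 years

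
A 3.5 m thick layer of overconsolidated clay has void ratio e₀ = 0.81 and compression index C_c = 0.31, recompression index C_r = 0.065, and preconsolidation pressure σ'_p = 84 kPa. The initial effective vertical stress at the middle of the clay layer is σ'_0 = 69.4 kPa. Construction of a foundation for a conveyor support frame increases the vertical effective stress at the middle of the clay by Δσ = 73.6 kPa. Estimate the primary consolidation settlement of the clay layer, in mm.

S_c ≈ 149 mm

Final effective stress: σ'_f = 69.4 + 73.6 = 143 kPa.
σ'_f = 143 > σ'_p = 84 kPa, so the stress path crosses the preconsolidation pressure — recompression up to σ'_p, then virgin compression beyond:
S_c = H/(1+e₀)·[C_r·log₁₀(σ'_p/σ'_0) + C_c·log₁₀(σ'_f/σ'_p)]
    = 3.5/1.81 × [0.065×log₁₀(84/69.4) + 0.31×log₁₀(143/84)]
    = 1.9337 × [0.0053898 + 0.071628] = 0.1489 m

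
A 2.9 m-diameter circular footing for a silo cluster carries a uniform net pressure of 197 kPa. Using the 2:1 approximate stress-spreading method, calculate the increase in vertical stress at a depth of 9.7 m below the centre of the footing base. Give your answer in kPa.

Δσ_z ≈ 10.4 kPa

By the 2:1 method the load spreads at 1 horizontal : 2 vertical, so at depth z the loaded area has grown by z in each plan dimension:
Δσ ≈ qD²/(D+z)² = 197×2.9²/(2.9+9.7)² = 10.436 kPa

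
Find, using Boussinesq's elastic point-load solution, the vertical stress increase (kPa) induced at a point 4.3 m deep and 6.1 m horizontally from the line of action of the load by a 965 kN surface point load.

Boussinesq vertical stress below a point load on an elastic half-space:
Δσ_z = 3P/(2πz²) · [1 + (r/z)²]^(−5/2)
r/z = 6.1/4.3 = 1.4186; [1+(r/z)²]^(−5/2) = 0.06349.
Δσ_z = 3×965/(2π×4.3²) × 0.06349 = 24.919 × 0.06349 = 1.582 kPa

Δσ_z ≈ 1.58 kPa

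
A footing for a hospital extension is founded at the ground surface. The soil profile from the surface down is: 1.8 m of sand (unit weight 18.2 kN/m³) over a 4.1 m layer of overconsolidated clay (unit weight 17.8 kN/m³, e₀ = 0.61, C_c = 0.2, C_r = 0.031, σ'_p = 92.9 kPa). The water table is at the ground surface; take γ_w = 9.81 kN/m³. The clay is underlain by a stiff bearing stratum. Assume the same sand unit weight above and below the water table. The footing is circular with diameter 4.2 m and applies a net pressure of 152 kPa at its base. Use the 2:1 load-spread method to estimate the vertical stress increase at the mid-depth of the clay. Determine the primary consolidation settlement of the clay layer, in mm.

S_c ≈ 28.8 mm

Mid-depth of clay below the ground surface: z = 1.8 + 4.1/2 = 3.85 m.
Total vertical stress at mid-clay: σ_v = 18.2×1.8 + 17.8×2.05 = 69.25 kPa.
Pore pressure: u = 9.81×(3.85 − 0) = 37.769 kPa.
Initial effective stress: σ'_0 = σ_v − u = 69.25 − 37.769 = 31.481 kPa.
Stress increase at mid-clay by the 2:1 spreading method:
Δσ ≈ qD²/(D+z)² = 152×4.2²/(4.2+3.85)² = 41.376 kPa
Final effective stress: σ'_f = 31.481 + 41.376 = 72.857 kPa.
σ'_f = 72.857 ≤ σ'_p = 92.9 kPa, so the clay remains overconsolidated and only the recompression index applies:
S_c = C_r·H/(1+e₀)·log₁₀(σ'_f/σ'_0) = 0.031×4.1/1.61×log₁₀(72.857/31.481)
    = 0.078945 × 0.36442 = 0.02877 m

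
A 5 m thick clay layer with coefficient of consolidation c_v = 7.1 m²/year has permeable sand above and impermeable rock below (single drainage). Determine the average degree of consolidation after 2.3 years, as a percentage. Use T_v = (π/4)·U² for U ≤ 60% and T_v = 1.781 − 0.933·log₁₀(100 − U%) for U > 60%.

U ≈ 83.8 %

Drainage path length: H_d = H = 5 m (single drainage).
T_v = c_v·t/H_d² = 7.1×2.3/5² = 0.6532.
T_v = 0.6532 corresponds to the U > 60% branch:
U = 1 − 10^((1.781 − T_v)/0.933)/100 = 0.8383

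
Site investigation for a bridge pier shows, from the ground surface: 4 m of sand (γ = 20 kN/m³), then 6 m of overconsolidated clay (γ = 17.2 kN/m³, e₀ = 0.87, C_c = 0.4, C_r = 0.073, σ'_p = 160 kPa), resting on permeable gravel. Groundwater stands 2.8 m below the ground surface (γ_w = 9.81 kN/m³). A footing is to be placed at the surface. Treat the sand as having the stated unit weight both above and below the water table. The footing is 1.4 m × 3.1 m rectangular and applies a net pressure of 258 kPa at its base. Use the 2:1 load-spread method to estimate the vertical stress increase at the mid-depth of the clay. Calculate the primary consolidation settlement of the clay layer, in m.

S_c ≈ 0.0139 m

Mid-depth of clay below the ground surface: z = 4 + 6/2 = 7 m.
Total vertical stress at mid-clay: σ_v = 20×4 + 17.2×3 = 131.6 kPa.
Pore pressure: u = 9.81×(7 − 2.8) = 41.202 kPa.
Initial effective stress: σ'_0 = σ_v − u = 131.6 − 41.202 = 90.398 kPa.
Stress increase at mid-clay by the 2:1 spreading method:
Δσ = qBL/((B+z)(L+z)) = 258×1.4×3.1/((1.4+7)(3.1+7)) = 13.198 kPa
Final effective stress: σ'_f = 90.398 + 13.198 = 103.6 kPa.
σ'_f = 103.6 ≤ σ'_p = 160 kPa, so the clay remains overconsolidated and only the recompression index applies:
S_c = C_r·H/(1+e₀)·log₁₀(σ'_f/σ'_0) = 0.073×6/1.87×log₁₀(103.6/90.398)
    = 0.23423 × 0.059201 = 0.01387 m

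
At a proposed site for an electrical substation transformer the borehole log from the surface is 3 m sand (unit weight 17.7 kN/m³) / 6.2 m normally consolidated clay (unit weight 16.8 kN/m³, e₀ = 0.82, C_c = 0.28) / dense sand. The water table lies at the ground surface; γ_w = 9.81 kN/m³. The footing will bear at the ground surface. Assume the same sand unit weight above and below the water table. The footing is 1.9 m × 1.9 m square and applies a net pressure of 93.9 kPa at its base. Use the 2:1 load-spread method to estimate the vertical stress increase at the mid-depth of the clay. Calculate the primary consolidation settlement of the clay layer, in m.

S_c ≈ 0.0458 m

Mid-depth of clay below the ground surface: z = 3 + 6.2/2 = 6.1 m.
Total vertical stress at mid-clay: σ_v = 17.7×3 + 16.8×3.1 = 105.18 kPa.
Pore pressure: u = 9.81×(6.1 − 0) = 59.841 kPa.
Initial effective stress: σ'_0 = σ_v − u = 105.18 − 59.841 = 45.339 kPa.
Stress increase at mid-clay by the 2:1 spreading method:
Δσ = qBL/((B+z)(L+z)) = 93.9×1.9×1.9/((1.9+6.1)(1.9+6.1)) = 5.2965 kPa
Final effective stress: σ'_f = σ'_0 + Δσ = 45.339 + 5.2965 = 50.636 kPa.
Normally consolidated clay, so the full stress increment lies on the virgin compression line:
S_c = C_c·H/(1+e₀)·log₁₀(σ'_f/σ'_0) = 0.28×6.2/(1+0.82)×log₁₀(50.636/45.339)
    = 0.95385 × 0.047987 = 0.04577 m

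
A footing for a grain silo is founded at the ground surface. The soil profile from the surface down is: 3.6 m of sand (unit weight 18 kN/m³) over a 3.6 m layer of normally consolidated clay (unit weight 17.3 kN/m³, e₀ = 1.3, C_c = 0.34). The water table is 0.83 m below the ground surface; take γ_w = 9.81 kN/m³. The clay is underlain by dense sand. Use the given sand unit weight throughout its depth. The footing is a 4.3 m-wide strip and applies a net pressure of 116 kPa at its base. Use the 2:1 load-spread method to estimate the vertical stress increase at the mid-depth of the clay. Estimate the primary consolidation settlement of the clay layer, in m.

S_c ≈ 0.161 m

Mid-depth of clay below the ground surface: z = 3.6 + 3.6/2 = 5.4 m.
Total vertical stress at mid-clay: σ_v = 18×3.6 + 17.3×1.8 = 95.94 kPa.
Pore pressure: u = 9.81×(5.4 − 0.83) = 44.832 kPa.
Initial effective stress: σ'_0 = σ_v − u = 95.94 − 44.832 = 51.108 kPa.
Stress increase at mid-clay by the 2:1 spreading method:
Δσ = qB/(B+z) = 116×4.3/(4.3+5.4) = 51.423 kPa
Final effective stress: σ'_f = σ'_0 + Δσ = 51.108 + 51.423 = 102.53 kPa.
Normally consolidated clay, so the full stress increment lies on the virgin compression line:
S_c = C_c·H/(1+e₀)·log₁₀(σ'_f/σ'_0) = 0.34×3.6/(1+1.3)×log₁₀(102.53/51.108)
    = 0.53217 × 0.30236 = 0.1609 m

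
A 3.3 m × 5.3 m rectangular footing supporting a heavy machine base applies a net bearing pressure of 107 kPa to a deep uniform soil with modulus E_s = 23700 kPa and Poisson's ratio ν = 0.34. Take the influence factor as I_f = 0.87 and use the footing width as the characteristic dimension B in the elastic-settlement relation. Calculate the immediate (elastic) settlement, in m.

Immediate (elastic) settlement: S_e = q·B·(1−ν²)/E_s · I_f.
S_e = 107 × 3.3 × (1 − 0.34²) / 23700 × 0.87
    = 107 × 3.3 × 0.8844 / 23700 × 0.87
    = 0.01146 m

S_e ≈ 0.0115 m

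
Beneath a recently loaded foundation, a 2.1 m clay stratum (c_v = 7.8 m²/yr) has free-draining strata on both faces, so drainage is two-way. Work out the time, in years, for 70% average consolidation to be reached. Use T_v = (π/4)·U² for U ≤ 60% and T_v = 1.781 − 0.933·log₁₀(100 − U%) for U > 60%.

Drainage path length: H_d = H/2 = 1.05 m (double drainage).
U > 60%: T_v = 1.781 − 0.933·log₁₀(100 − 70) = 0.40285.
t = T_v·H_d²/c_v = 0.40285×1.05²/7.8 = 0.05694 years.

t ≈ 0.0569 years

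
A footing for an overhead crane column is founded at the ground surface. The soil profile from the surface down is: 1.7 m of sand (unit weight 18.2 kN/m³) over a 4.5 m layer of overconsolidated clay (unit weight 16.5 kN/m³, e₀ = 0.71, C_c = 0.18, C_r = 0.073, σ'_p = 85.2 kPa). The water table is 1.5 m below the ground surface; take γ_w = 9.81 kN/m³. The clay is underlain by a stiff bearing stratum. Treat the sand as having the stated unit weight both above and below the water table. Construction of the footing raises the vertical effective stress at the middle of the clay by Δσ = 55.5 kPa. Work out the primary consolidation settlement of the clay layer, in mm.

S_c ≈ 87.1 mm

Mid-depth of clay below the ground surface: z = 1.7 + 4.5/2 = 3.95 m.
Total vertical stress at mid-clay: σ_v = 18.2×1.7 + 16.5×2.25 = 68.065 kPa.
Pore pressure: u = 9.81×(3.95 − 1.5) = 24.035 kPa.
Initial effective stress: σ'_0 = σ_v − u = 68.065 − 24.035 = 44.03 kPa.
Final effective stress: σ'_f = 44.03 + 55.5 = 99.53 kPa.
σ'_f = 99.53 > σ'_p = 85.2 kPa, so the stress path crosses the preconsolidation pressure — recompression up to σ'_p, then virgin compression beyond:
S_c = H/(1+e₀)·[C_r·log₁₀(σ'_p/σ'_0) + C_c·log₁₀(σ'_f/σ'_p)]
    = 4.5/1.71 × [0.073×log₁₀(85.2/44.03) + 0.18×log₁₀(99.53/85.2)]
    = 2.6316 × [0.020928 + 0.012153] = 0.08706 m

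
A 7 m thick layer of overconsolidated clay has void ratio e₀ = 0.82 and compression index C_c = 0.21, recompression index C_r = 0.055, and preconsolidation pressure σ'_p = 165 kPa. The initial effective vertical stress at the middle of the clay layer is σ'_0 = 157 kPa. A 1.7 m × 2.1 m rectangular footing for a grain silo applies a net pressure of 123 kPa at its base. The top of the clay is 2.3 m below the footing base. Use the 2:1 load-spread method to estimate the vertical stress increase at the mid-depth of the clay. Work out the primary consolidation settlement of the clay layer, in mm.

S_c ≈ 4.24 mm

Mid-depth of clay below the footing base: z = 2.3 + 7/2 = 5.8 m.
Stress increase at mid-clay by the 2:1 spreading method:
Δσ = qBL/((B+z)(L+z)) = 123×1.7×2.1/((1.7+5.8)(2.1+5.8)) = 7.4111 kPa
Final effective stress: σ'_f = 157 + 7.4111 = 164.41 kPa.
σ'_f = 164.41 ≤ σ'_p = 165 kPa, so the clay remains overconsolidated and only the recompression index applies:
S_c = C_r·H/(1+e₀)·log₁₀(σ'_f/σ'_0) = 0.055×7/1.82×log₁₀(164.41/157)
    = 0.21154 × 0.020029 = 0.004237 m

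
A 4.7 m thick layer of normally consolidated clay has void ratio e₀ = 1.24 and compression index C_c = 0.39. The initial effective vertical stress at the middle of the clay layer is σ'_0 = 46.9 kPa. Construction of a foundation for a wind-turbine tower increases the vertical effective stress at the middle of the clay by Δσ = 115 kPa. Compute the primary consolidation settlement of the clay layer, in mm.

Final effective stress: σ'_f = σ'_0 + Δσ = 46.9 + 115 = 161.9 kPa.
Normally consolidated clay, so the full stress increment lies on the virgin compression line:
S_c = C_c·H/(1+e₀)·log₁₀(σ'_f/σ'_0) = 0.39×4.7/(1+1.24)×log₁₀(161.9/46.9)
    = 0.8183 × 0.53807 = 0.4403 m

S_c ≈ 440 mm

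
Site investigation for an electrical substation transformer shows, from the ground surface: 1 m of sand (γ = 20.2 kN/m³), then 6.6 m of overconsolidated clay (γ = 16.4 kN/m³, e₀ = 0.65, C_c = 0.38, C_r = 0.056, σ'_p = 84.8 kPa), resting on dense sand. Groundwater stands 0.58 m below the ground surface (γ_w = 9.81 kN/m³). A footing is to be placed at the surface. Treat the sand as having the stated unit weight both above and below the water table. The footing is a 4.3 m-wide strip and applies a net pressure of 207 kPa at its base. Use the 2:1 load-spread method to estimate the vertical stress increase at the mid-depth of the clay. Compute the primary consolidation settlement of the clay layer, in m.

S_c ≈ 0.416 m

Mid-depth of clay below the ground surface: z = 1 + 6.6/2 = 4.3 m.
Total vertical stress at mid-clay: σ_v = 20.2×1 + 16.4×3.3 = 74.32 kPa.
Pore pressure: u = 9.81×(4.3 − 0.58) = 36.493 kPa.
Initial effective stress: σ'_0 = σ_v − u = 74.32 − 36.493 = 37.827 kPa.
Stress increase at mid-clay by the 2:1 spreading method:
Δσ = qB/(B+z) = 207×4.3/(4.3+4.3) = 103.5 kPa
Final effective stress: σ'_f = 37.827 + 103.5 = 141.33 kPa.
σ'_f = 141.33 > σ'_p = 84.8 kPa, so the stress path crosses the preconsolidation pressure — recompression up to σ'_p, then virgin compression beyond:
S_c = H/(1+e₀)·[C_r·log₁₀(σ'_p/σ'_0) + C_c·log₁₀(σ'_f/σ'_p)]
    = 6.6/1.65 × [0.056×log₁₀(84.8/37.827) + 0.38×log₁₀(141.33/84.8)]
    = 4 × [0.019633 + 0.084299] = 0.4157 m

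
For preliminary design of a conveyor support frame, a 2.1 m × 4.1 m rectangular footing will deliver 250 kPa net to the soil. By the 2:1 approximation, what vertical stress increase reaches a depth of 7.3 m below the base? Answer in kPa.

By the 2:1 method the load spreads at 1 horizontal : 2 vertical, so at depth z the loaded area has grown by z in each plan dimension:
Δσ = qBL/((B+z)(L+z)) = 250×2.1×4.1/((2.1+7.3)(4.1+7.3)) = 20.087 kPa

Δσ_z ≈ 20.1 kPa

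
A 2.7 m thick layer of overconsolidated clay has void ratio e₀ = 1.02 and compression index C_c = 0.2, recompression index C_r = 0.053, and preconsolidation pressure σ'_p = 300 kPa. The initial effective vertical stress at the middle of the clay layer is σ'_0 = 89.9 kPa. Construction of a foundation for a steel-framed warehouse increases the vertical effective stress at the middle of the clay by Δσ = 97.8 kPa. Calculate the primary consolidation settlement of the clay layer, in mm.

Final effective stress: σ'_f = 89.9 + 97.8 = 187.7 kPa.
σ'_f = 187.7 ≤ σ'_p = 300 kPa, so the clay remains overconsolidated and only the recompression index applies:
S_c = C_r·H/(1+e₀)·log₁₀(σ'_f/σ'_0) = 0.053×2.7/2.02×log₁₀(187.7/89.9)
    = 0.07084 × 0.3197 = 0.02265 m

S_c ≈ 22.6 mm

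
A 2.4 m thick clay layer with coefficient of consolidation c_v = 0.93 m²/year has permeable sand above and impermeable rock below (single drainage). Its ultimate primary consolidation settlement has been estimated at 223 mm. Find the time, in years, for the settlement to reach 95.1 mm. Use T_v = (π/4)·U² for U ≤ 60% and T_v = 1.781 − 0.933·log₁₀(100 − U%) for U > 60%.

t ≈ 0.885 years

Drainage path length: H_d = H = 2.4 m (single drainage).
U = S(t)/S_ult = 95.1/223 = 0.4265.
U ≤ 60%: T_v = (π/4)·U² = (π/4)×0.42646² = 0.14284.
t = T_v·H_d²/c_v = 0.14284×2.4²/0.93 = 0.8847 years.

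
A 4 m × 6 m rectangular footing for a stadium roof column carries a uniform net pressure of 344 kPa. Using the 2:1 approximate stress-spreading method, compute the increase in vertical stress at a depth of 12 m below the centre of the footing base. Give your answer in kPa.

By the 2:1 method the load spreads at 1 horizontal : 2 vertical, so at depth z the loaded area has grown by z in each plan dimension:
Δσ = qBL/((B+z)(L+z)) = 344×4×6/((4+12)(6+12)) = 28.667 kPa

Δσ_z ≈ 28.7 kPa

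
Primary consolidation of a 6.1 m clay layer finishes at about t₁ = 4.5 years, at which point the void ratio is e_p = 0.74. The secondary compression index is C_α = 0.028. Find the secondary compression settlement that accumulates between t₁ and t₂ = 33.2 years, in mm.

S_s ≈ 85.2 mm

Secondary compression: S_s = C_α·H/(1+e_p)·log₁₀(t₂/t₁)
S_s = 0.028×6.1/(1+0.74)×log₁₀(33.2/4.5)
    = 0.09816 × 0.8679 = 0.0852 m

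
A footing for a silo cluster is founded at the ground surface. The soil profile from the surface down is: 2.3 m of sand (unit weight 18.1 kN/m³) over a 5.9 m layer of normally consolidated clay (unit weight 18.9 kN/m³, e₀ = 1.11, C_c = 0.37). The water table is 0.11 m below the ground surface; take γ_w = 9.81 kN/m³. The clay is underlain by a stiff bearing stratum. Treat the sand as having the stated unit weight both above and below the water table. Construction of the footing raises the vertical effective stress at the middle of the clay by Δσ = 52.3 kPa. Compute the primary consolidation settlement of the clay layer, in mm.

S_c ≈ 336 mm

Mid-depth of clay below the ground surface: z = 2.3 + 5.9/2 = 5.25 m.
Total vertical stress at mid-clay: σ_v = 18.1×2.3 + 18.9×2.95 = 97.385 kPa.
Pore pressure: u = 9.81×(5.25 − 0.11) = 50.423 kPa.
Initial effective stress: σ'_0 = σ_v − u = 97.385 − 50.423 = 46.962 kPa.
Final effective stress: σ'_f = σ'_0 + Δσ = 46.962 + 52.3 = 99.262 kPa.
Normally consolidated clay, so the full stress increment lies on the virgin compression line:
S_c = C_c·H/(1+e₀)·log₁₀(σ'_f/σ'_0) = 0.37×5.9/(1+1.11)×log₁₀(99.262/46.962)
    = 1.0346 × 0.32504 = 0.3363 m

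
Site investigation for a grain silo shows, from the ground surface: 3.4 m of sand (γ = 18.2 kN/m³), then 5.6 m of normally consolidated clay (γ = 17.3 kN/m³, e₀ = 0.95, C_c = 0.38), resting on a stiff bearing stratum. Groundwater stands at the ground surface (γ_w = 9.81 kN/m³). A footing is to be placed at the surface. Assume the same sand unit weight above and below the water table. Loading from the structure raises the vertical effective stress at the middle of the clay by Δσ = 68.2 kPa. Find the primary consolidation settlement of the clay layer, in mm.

S_c ≈ 411 mm

Mid-depth of clay below the ground surface: z = 3.4 + 5.6/2 = 6.2 m.
Total vertical stress at mid-clay: σ_v = 18.2×3.4 + 17.3×2.8 = 110.32 kPa.
Pore pressure: u = 9.81×(6.2 − 0) = 60.822 kPa.
Initial effective stress: σ'_0 = σ_v − u = 110.32 − 60.822 = 49.498 kPa.
Final effective stress: σ'_f = σ'_0 + Δσ = 49.498 + 68.2 = 117.7 kPa.
Normally consolidated clay, so the full stress increment lies on the virgin compression line:
S_c = C_c·H/(1+e₀)·log₁₀(σ'_f/σ'_0) = 0.38×5.6/(1+0.95)×log₁₀(117.7/49.498)
    = 1.0913 × 0.37619 = 0.4105 m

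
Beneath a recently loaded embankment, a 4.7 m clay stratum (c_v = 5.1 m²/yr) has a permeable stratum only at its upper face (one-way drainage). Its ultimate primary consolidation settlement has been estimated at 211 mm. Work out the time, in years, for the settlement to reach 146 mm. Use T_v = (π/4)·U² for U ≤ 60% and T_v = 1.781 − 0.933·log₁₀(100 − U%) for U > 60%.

Drainage path length: H_d = H = 4.7 m (single drainage).
U = S(t)/S_ult = 146/211 = 0.6919.
U > 60%: T_v = 1.781 − 0.933·log₁₀(100 − 69.194) = 0.39211.
t = T_v·H_d²/c_v = 0.39211×4.7²/5.1 = 1.698 years.

t ≈ 1.7 years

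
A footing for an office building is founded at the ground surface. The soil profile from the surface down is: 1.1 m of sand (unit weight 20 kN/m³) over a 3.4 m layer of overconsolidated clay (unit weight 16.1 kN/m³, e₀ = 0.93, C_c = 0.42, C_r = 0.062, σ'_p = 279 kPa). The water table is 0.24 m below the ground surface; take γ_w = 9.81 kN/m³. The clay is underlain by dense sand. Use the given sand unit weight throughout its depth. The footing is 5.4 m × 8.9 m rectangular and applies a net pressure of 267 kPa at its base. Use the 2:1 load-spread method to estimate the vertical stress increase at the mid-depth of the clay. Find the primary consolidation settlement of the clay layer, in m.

Mid-depth of clay below the ground surface: z = 1.1 + 3.4/2 = 2.8 m.
Total vertical stress at mid-clay: σ_v = 20×1.1 + 16.1×1.7 = 49.37 kPa.
Pore pressure: u = 9.81×(2.8 − 0.24) = 25.114 kPa.
Initial effective stress: σ'_0 = σ_v − u = 49.37 − 25.114 = 24.256 kPa.
Stress increase at mid-clay by the 2:1 spreading method:
Δσ = qBL/((B+z)(L+z)) = 267×5.4×8.9/((5.4+2.8)(8.9+2.8)) = 133.75 kPa
Final effective stress: σ'_f = 24.256 + 133.75 = 158.01 kPa.
σ'_f = 158.01 ≤ σ'_p = 279 kPa, so the clay remains overconsolidated and only the recompression index applies:
S_c = C_r·H/(1+e₀)·log₁₀(σ'_f/σ'_0) = 0.062×3.4/1.93×log₁₀(158.01/24.256)
    = 0.10923 × 0.81387 = 0.0889 m

S_c ≈ 0.0889 m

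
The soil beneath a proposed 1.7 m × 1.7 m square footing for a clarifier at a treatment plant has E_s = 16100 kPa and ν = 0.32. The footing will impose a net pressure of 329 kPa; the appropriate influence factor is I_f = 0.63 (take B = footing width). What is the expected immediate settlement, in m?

S_e ≈ 0.0196 m

Immediate (elastic) settlement: S_e = q·B·(1−ν²)/E_s · I_f.
S_e = 329 × 1.7 × (1 − 0.32²) / 16100 × 0.63
    = 329 × 1.7 × 0.8976 / 16100 × 0.63
    = 0.01964 m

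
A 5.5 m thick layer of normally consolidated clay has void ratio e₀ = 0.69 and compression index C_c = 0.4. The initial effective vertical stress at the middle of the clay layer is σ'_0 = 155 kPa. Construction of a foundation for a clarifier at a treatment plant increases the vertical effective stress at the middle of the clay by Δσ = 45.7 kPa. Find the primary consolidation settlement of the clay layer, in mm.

S_c ≈ 146 mm

Final effective stress: σ'_f = σ'_0 + Δσ = 155 + 45.7 = 200.7 kPa.
Normally consolidated clay, so the full stress increment lies on the virgin compression line:
S_c = C_c·H/(1+e₀)·log₁₀(σ'_f/σ'_0) = 0.4×5.5/(1+0.69)×log₁₀(200.7/155)
    = 1.3018 × 0.11222 = 0.1461 m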